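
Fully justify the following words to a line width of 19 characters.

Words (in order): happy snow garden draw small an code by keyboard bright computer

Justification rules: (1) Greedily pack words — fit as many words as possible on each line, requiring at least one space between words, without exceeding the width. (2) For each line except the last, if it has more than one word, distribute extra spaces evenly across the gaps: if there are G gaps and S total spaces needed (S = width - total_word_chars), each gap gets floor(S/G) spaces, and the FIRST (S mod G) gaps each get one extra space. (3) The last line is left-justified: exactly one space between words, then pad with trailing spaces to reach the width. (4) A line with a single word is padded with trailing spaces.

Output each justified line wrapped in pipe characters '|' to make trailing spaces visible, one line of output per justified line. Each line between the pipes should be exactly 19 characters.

Line 1: ['happy', 'snow', 'garden'] (min_width=17, slack=2)
Line 2: ['draw', 'small', 'an', 'code'] (min_width=18, slack=1)
Line 3: ['by', 'keyboard', 'bright'] (min_width=18, slack=1)
Line 4: ['computer'] (min_width=8, slack=11)

Answer: |happy  snow  garden|
|draw  small an code|
|by  keyboard bright|
|computer           |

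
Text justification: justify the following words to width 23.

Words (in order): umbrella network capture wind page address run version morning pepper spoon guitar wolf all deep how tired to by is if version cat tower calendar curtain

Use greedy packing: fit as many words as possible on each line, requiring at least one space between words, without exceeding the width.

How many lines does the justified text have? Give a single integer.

Line 1: ['umbrella', 'network'] (min_width=16, slack=7)
Line 2: ['capture', 'wind', 'page'] (min_width=17, slack=6)
Line 3: ['address', 'run', 'version'] (min_width=19, slack=4)
Line 4: ['morning', 'pepper', 'spoon'] (min_width=20, slack=3)
Line 5: ['guitar', 'wolf', 'all', 'deep'] (min_width=20, slack=3)
Line 6: ['how', 'tired', 'to', 'by', 'is', 'if'] (min_width=21, slack=2)
Line 7: ['version', 'cat', 'tower'] (min_width=17, slack=6)
Line 8: ['calendar', 'curtain'] (min_width=16, slack=7)
Total lines: 8

Answer: 8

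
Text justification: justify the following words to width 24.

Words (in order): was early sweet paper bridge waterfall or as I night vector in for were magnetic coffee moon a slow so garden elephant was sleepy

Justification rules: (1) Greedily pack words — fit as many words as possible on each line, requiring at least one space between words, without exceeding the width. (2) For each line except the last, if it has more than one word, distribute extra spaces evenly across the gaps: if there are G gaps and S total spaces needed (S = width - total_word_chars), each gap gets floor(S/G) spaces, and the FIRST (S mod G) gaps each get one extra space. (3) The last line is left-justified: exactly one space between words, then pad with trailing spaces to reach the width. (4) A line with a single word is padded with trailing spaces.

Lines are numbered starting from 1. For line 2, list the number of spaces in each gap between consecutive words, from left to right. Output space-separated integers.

Answer: 1 1 1 1

Derivation:
Line 1: ['was', 'early', 'sweet', 'paper'] (min_width=21, slack=3)
Line 2: ['bridge', 'waterfall', 'or', 'as', 'I'] (min_width=24, slack=0)
Line 3: ['night', 'vector', 'in', 'for', 'were'] (min_width=24, slack=0)
Line 4: ['magnetic', 'coffee', 'moon', 'a'] (min_width=22, slack=2)
Line 5: ['slow', 'so', 'garden', 'elephant'] (min_width=23, slack=1)
Line 6: ['was', 'sleepy'] (min_width=10, slack=14)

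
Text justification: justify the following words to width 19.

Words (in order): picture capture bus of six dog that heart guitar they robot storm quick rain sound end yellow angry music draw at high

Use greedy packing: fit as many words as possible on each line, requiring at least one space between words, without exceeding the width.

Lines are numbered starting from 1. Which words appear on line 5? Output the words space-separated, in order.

Answer: rain sound end

Derivation:
Line 1: ['picture', 'capture', 'bus'] (min_width=19, slack=0)
Line 2: ['of', 'six', 'dog', 'that'] (min_width=15, slack=4)
Line 3: ['heart', 'guitar', 'they'] (min_width=17, slack=2)
Line 4: ['robot', 'storm', 'quick'] (min_width=17, slack=2)
Line 5: ['rain', 'sound', 'end'] (min_width=14, slack=5)
Line 6: ['yellow', 'angry', 'music'] (min_width=18, slack=1)
Line 7: ['draw', 'at', 'high'] (min_width=12, slack=7)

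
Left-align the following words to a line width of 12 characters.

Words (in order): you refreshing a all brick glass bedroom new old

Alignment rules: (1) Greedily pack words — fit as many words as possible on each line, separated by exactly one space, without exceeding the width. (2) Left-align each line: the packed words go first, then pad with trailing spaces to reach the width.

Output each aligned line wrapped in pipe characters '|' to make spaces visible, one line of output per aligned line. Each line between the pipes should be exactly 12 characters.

Answer: |you         |
|refreshing a|
|all brick   |
|glass       |
|bedroom new |
|old         |

Derivation:
Line 1: ['you'] (min_width=3, slack=9)
Line 2: ['refreshing', 'a'] (min_width=12, slack=0)
Line 3: ['all', 'brick'] (min_width=9, slack=3)
Line 4: ['glass'] (min_width=5, slack=7)
Line 5: ['bedroom', 'new'] (min_width=11, slack=1)
Line 6: ['old'] (min_width=3, slack=9)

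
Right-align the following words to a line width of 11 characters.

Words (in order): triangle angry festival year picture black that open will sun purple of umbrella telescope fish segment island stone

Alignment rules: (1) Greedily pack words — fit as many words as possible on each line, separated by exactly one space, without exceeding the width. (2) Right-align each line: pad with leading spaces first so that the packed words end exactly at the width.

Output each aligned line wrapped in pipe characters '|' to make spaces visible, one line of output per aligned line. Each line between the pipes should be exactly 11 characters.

Answer: |   triangle|
|      angry|
|   festival|
|       year|
|    picture|
| black that|
|  open will|
| sun purple|
|of umbrella|
|  telescope|
|       fish|
|    segment|
|     island|
|      stone|

Derivation:
Line 1: ['triangle'] (min_width=8, slack=3)
Line 2: ['angry'] (min_width=5, slack=6)
Line 3: ['festival'] (min_width=8, slack=3)
Line 4: ['year'] (min_width=4, slack=7)
Line 5: ['picture'] (min_width=7, slack=4)
Line 6: ['black', 'that'] (min_width=10, slack=1)
Line 7: ['open', 'will'] (min_width=9, slack=2)
Line 8: ['sun', 'purple'] (min_width=10, slack=1)
Line 9: ['of', 'umbrella'] (min_width=11, slack=0)
Line 10: ['telescope'] (min_width=9, slack=2)
Line 11: ['fish'] (min_width=4, slack=7)
Line 12: ['segment'] (min_width=7, slack=4)
Line 13: ['island'] (min_width=6, slack=5)
Line 14: ['stone'] (min_width=5, slack=6)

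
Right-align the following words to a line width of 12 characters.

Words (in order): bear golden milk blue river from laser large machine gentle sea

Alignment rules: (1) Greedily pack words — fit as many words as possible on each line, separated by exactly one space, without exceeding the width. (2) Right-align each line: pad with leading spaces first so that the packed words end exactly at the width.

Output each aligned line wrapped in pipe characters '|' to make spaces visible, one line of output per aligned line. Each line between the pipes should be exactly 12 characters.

Answer: | bear golden|
|   milk blue|
|  river from|
| laser large|
|     machine|
|  gentle sea|

Derivation:
Line 1: ['bear', 'golden'] (min_width=11, slack=1)
Line 2: ['milk', 'blue'] (min_width=9, slack=3)
Line 3: ['river', 'from'] (min_width=10, slack=2)
Line 4: ['laser', 'large'] (min_width=11, slack=1)
Line 5: ['machine'] (min_width=7, slack=5)
Line 6: ['gentle', 'sea'] (min_width=10, slack=2)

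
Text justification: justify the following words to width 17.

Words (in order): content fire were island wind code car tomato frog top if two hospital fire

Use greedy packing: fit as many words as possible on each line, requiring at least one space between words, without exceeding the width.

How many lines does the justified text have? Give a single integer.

Answer: 5

Derivation:
Line 1: ['content', 'fire', 'were'] (min_width=17, slack=0)
Line 2: ['island', 'wind', 'code'] (min_width=16, slack=1)
Line 3: ['car', 'tomato', 'frog'] (min_width=15, slack=2)
Line 4: ['top', 'if', 'two'] (min_width=10, slack=7)
Line 5: ['hospital', 'fire'] (min_width=13, slack=4)
Total lines: 5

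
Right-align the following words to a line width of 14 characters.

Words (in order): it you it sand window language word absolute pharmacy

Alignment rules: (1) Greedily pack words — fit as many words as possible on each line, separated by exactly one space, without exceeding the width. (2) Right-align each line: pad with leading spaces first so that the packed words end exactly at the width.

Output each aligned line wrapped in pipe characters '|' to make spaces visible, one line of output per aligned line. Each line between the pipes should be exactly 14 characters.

Line 1: ['it', 'you', 'it', 'sand'] (min_width=14, slack=0)
Line 2: ['window'] (min_width=6, slack=8)
Line 3: ['language', 'word'] (min_width=13, slack=1)
Line 4: ['absolute'] (min_width=8, slack=6)
Line 5: ['pharmacy'] (min_width=8, slack=6)

Answer: |it you it sand|
|        window|
| language word|
|      absolute|
|      pharmacy|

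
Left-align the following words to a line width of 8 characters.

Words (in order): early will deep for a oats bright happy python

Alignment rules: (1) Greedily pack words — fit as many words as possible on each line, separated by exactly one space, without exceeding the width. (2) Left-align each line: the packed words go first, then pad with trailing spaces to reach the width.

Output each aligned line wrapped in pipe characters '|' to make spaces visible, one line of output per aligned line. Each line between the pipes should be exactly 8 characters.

Answer: |early   |
|will    |
|deep for|
|a oats  |
|bright  |
|happy   |
|python  |

Derivation:
Line 1: ['early'] (min_width=5, slack=3)
Line 2: ['will'] (min_width=4, slack=4)
Line 3: ['deep', 'for'] (min_width=8, slack=0)
Line 4: ['a', 'oats'] (min_width=6, slack=2)
Line 5: ['bright'] (min_width=6, slack=2)
Line 6: ['happy'] (min_width=5, slack=3)
Line 7: ['python'] (min_width=6, slack=2)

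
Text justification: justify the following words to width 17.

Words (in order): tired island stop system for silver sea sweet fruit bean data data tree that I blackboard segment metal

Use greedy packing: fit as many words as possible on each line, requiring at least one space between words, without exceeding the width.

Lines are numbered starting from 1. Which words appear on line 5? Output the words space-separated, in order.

Answer: tree that I

Derivation:
Line 1: ['tired', 'island', 'stop'] (min_width=17, slack=0)
Line 2: ['system', 'for', 'silver'] (min_width=17, slack=0)
Line 3: ['sea', 'sweet', 'fruit'] (min_width=15, slack=2)
Line 4: ['bean', 'data', 'data'] (min_width=14, slack=3)
Line 5: ['tree', 'that', 'I'] (min_width=11, slack=6)
Line 6: ['blackboard'] (min_width=10, slack=7)
Line 7: ['segment', 'metal'] (min_width=13, slack=4)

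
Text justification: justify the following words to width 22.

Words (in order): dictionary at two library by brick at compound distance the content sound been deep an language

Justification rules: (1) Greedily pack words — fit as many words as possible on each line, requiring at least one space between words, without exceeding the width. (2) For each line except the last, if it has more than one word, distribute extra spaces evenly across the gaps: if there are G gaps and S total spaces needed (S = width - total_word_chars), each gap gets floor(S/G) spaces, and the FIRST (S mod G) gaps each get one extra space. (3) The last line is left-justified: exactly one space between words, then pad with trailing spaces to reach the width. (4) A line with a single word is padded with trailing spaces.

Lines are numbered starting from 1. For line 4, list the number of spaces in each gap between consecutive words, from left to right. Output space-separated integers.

Answer: 3 3

Derivation:
Line 1: ['dictionary', 'at', 'two'] (min_width=17, slack=5)
Line 2: ['library', 'by', 'brick', 'at'] (min_width=19, slack=3)
Line 3: ['compound', 'distance', 'the'] (min_width=21, slack=1)
Line 4: ['content', 'sound', 'been'] (min_width=18, slack=4)
Line 5: ['deep', 'an', 'language'] (min_width=16, slack=6)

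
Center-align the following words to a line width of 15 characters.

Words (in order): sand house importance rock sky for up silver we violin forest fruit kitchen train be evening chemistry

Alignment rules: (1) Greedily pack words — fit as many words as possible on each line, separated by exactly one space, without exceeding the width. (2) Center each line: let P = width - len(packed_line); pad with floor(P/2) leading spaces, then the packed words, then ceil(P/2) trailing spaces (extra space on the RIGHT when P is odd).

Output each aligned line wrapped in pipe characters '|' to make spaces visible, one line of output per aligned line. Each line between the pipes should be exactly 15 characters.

Answer: |  sand house   |
|importance rock|
|  sky for up   |
|   silver we   |
| violin forest |
| fruit kitchen |
|   train be    |
|    evening    |
|   chemistry   |

Derivation:
Line 1: ['sand', 'house'] (min_width=10, slack=5)
Line 2: ['importance', 'rock'] (min_width=15, slack=0)
Line 3: ['sky', 'for', 'up'] (min_width=10, slack=5)
Line 4: ['silver', 'we'] (min_width=9, slack=6)
Line 5: ['violin', 'forest'] (min_width=13, slack=2)
Line 6: ['fruit', 'kitchen'] (min_width=13, slack=2)
Line 7: ['train', 'be'] (min_width=8, slack=7)
Line 8: ['evening'] (min_width=7, slack=8)
Line 9: ['chemistry'] (min_width=9, slack=6)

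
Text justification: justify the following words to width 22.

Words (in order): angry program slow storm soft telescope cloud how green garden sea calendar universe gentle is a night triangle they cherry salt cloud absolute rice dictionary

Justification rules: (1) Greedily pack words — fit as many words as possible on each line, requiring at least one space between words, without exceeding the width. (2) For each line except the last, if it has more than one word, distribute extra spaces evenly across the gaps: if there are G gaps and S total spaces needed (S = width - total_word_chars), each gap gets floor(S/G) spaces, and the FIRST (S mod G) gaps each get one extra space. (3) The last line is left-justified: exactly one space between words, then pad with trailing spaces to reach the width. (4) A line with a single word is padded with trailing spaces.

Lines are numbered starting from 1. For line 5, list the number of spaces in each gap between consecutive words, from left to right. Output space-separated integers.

Answer: 3 3 2

Derivation:
Line 1: ['angry', 'program', 'slow'] (min_width=18, slack=4)
Line 2: ['storm', 'soft', 'telescope'] (min_width=20, slack=2)
Line 3: ['cloud', 'how', 'green', 'garden'] (min_width=22, slack=0)
Line 4: ['sea', 'calendar', 'universe'] (min_width=21, slack=1)
Line 5: ['gentle', 'is', 'a', 'night'] (min_width=17, slack=5)
Line 6: ['triangle', 'they', 'cherry'] (min_width=20, slack=2)
Line 7: ['salt', 'cloud', 'absolute'] (min_width=19, slack=3)
Line 8: ['rice', 'dictionary'] (min_width=15, slack=7)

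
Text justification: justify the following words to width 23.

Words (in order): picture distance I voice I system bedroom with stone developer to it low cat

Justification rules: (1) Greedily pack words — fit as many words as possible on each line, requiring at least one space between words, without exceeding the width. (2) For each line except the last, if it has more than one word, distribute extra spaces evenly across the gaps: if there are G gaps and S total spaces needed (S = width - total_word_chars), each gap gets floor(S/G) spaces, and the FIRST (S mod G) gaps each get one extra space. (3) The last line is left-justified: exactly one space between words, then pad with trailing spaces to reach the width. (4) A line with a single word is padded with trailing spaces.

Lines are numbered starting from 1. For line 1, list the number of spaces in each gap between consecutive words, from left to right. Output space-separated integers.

Answer: 4 3

Derivation:
Line 1: ['picture', 'distance', 'I'] (min_width=18, slack=5)
Line 2: ['voice', 'I', 'system', 'bedroom'] (min_width=22, slack=1)
Line 3: ['with', 'stone', 'developer', 'to'] (min_width=23, slack=0)
Line 4: ['it', 'low', 'cat'] (min_width=10, slack=13)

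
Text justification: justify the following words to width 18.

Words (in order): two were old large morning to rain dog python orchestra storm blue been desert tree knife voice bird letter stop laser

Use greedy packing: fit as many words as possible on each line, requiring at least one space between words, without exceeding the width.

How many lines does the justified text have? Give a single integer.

Line 1: ['two', 'were', 'old', 'large'] (min_width=18, slack=0)
Line 2: ['morning', 'to', 'rain'] (min_width=15, slack=3)
Line 3: ['dog', 'python'] (min_width=10, slack=8)
Line 4: ['orchestra', 'storm'] (min_width=15, slack=3)
Line 5: ['blue', 'been', 'desert'] (min_width=16, slack=2)
Line 6: ['tree', 'knife', 'voice'] (min_width=16, slack=2)
Line 7: ['bird', 'letter', 'stop'] (min_width=16, slack=2)
Line 8: ['laser'] (min_width=5, slack=13)
Total lines: 8

Answer: 8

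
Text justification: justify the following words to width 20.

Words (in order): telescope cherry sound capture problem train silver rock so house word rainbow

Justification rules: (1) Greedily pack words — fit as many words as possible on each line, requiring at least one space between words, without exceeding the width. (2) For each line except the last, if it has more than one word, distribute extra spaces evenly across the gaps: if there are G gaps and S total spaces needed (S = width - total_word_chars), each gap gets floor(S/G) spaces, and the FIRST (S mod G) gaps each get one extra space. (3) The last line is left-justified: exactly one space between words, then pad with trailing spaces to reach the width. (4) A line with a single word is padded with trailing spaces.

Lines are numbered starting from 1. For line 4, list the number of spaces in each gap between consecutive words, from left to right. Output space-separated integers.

Line 1: ['telescope', 'cherry'] (min_width=16, slack=4)
Line 2: ['sound', 'capture'] (min_width=13, slack=7)
Line 3: ['problem', 'train', 'silver'] (min_width=20, slack=0)
Line 4: ['rock', 'so', 'house', 'word'] (min_width=18, slack=2)
Line 5: ['rainbow'] (min_width=7, slack=13)

Answer: 2 2 1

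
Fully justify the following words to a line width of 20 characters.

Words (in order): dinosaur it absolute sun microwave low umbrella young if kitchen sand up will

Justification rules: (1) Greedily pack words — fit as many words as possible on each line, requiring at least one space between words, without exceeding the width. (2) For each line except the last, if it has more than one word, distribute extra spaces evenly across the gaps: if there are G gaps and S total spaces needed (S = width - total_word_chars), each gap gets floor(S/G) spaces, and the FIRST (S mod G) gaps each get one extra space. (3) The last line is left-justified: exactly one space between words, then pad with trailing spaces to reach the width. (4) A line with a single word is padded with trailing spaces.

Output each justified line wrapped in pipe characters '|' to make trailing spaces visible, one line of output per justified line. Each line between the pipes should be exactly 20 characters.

Line 1: ['dinosaur', 'it', 'absolute'] (min_width=20, slack=0)
Line 2: ['sun', 'microwave', 'low'] (min_width=17, slack=3)
Line 3: ['umbrella', 'young', 'if'] (min_width=17, slack=3)
Line 4: ['kitchen', 'sand', 'up', 'will'] (min_width=20, slack=0)

Answer: |dinosaur it absolute|
|sun   microwave  low|
|umbrella   young  if|
|kitchen sand up will|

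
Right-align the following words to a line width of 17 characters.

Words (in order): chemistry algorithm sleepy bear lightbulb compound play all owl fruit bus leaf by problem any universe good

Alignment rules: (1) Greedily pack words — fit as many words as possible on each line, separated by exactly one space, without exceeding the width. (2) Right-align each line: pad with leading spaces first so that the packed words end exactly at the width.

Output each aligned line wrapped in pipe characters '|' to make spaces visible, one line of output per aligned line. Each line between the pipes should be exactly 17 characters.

Line 1: ['chemistry'] (min_width=9, slack=8)
Line 2: ['algorithm', 'sleepy'] (min_width=16, slack=1)
Line 3: ['bear', 'lightbulb'] (min_width=14, slack=3)
Line 4: ['compound', 'play', 'all'] (min_width=17, slack=0)
Line 5: ['owl', 'fruit', 'bus'] (min_width=13, slack=4)
Line 6: ['leaf', 'by', 'problem'] (min_width=15, slack=2)
Line 7: ['any', 'universe', 'good'] (min_width=17, slack=0)

Answer: |        chemistry|
| algorithm sleepy|
|   bear lightbulb|
|compound play all|
|    owl fruit bus|
|  leaf by problem|
|any universe good|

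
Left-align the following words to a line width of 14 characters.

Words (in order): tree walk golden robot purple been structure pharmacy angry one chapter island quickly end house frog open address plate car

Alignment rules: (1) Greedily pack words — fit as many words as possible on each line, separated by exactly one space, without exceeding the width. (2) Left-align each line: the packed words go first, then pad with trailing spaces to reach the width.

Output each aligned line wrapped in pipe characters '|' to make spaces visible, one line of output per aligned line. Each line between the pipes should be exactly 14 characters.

Line 1: ['tree', 'walk'] (min_width=9, slack=5)
Line 2: ['golden', 'robot'] (min_width=12, slack=2)
Line 3: ['purple', 'been'] (min_width=11, slack=3)
Line 4: ['structure'] (min_width=9, slack=5)
Line 5: ['pharmacy', 'angry'] (min_width=14, slack=0)
Line 6: ['one', 'chapter'] (min_width=11, slack=3)
Line 7: ['island', 'quickly'] (min_width=14, slack=0)
Line 8: ['end', 'house', 'frog'] (min_width=14, slack=0)
Line 9: ['open', 'address'] (min_width=12, slack=2)
Line 10: ['plate', 'car'] (min_width=9, slack=5)

Answer: |tree walk     |
|golden robot  |
|purple been   |
|structure     |
|pharmacy angry|
|one chapter   |
|island quickly|
|end house frog|
|open address  |
|plate car     |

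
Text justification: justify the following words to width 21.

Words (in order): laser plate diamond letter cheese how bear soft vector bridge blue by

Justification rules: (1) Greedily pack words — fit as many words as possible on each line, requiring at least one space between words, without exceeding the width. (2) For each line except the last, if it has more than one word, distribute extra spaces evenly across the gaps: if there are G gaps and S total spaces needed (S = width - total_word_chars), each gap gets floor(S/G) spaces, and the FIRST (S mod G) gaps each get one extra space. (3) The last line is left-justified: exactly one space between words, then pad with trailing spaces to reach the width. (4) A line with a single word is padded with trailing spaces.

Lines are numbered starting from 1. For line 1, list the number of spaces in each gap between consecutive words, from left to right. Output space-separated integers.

Answer: 2 2

Derivation:
Line 1: ['laser', 'plate', 'diamond'] (min_width=19, slack=2)
Line 2: ['letter', 'cheese', 'how'] (min_width=17, slack=4)
Line 3: ['bear', 'soft', 'vector'] (min_width=16, slack=5)
Line 4: ['bridge', 'blue', 'by'] (min_width=14, slack=7)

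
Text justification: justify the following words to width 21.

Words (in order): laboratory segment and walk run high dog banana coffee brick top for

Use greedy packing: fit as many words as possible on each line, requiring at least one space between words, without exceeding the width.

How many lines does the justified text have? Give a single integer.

Answer: 4

Derivation:
Line 1: ['laboratory', 'segment'] (min_width=18, slack=3)
Line 2: ['and', 'walk', 'run', 'high', 'dog'] (min_width=21, slack=0)
Line 3: ['banana', 'coffee', 'brick'] (min_width=19, slack=2)
Line 4: ['top', 'for'] (min_width=7, slack=14)
Total lines: 4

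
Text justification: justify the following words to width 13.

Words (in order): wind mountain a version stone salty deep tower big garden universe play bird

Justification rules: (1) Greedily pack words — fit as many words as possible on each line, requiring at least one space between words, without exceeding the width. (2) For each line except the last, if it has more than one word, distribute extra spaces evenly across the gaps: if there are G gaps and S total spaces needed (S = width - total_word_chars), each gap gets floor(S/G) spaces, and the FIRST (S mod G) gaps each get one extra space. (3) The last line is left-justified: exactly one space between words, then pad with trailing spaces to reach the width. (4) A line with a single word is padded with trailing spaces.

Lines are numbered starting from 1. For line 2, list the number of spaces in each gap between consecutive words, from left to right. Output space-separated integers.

Answer: 5

Derivation:
Line 1: ['wind', 'mountain'] (min_width=13, slack=0)
Line 2: ['a', 'version'] (min_width=9, slack=4)
Line 3: ['stone', 'salty'] (min_width=11, slack=2)
Line 4: ['deep', 'tower'] (min_width=10, slack=3)
Line 5: ['big', 'garden'] (min_width=10, slack=3)
Line 6: ['universe', 'play'] (min_width=13, slack=0)
Line 7: ['bird'] (min_width=4, slack=9)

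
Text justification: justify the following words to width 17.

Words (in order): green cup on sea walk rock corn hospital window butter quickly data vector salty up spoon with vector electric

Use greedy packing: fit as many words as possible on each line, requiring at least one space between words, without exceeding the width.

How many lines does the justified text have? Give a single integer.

Line 1: ['green', 'cup', 'on', 'sea'] (min_width=16, slack=1)
Line 2: ['walk', 'rock', 'corn'] (min_width=14, slack=3)
Line 3: ['hospital', 'window'] (min_width=15, slack=2)
Line 4: ['butter', 'quickly'] (min_width=14, slack=3)
Line 5: ['data', 'vector', 'salty'] (min_width=17, slack=0)
Line 6: ['up', 'spoon', 'with'] (min_width=13, slack=4)
Line 7: ['vector', 'electric'] (min_width=15, slack=2)
Total lines: 7

Answer: 7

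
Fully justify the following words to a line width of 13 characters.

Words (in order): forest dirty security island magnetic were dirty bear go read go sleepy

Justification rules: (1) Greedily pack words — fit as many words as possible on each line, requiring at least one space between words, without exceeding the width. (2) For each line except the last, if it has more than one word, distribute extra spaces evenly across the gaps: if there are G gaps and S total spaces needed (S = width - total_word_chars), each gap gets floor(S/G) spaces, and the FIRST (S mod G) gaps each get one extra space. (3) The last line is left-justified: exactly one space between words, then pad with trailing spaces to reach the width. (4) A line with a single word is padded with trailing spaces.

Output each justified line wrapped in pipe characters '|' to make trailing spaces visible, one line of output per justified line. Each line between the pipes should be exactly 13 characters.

Line 1: ['forest', 'dirty'] (min_width=12, slack=1)
Line 2: ['security'] (min_width=8, slack=5)
Line 3: ['island'] (min_width=6, slack=7)
Line 4: ['magnetic', 'were'] (min_width=13, slack=0)
Line 5: ['dirty', 'bear', 'go'] (min_width=13, slack=0)
Line 6: ['read', 'go'] (min_width=7, slack=6)
Line 7: ['sleepy'] (min_width=6, slack=7)

Answer: |forest  dirty|
|security     |
|island       |
|magnetic were|
|dirty bear go|
|read       go|
|sleepy       |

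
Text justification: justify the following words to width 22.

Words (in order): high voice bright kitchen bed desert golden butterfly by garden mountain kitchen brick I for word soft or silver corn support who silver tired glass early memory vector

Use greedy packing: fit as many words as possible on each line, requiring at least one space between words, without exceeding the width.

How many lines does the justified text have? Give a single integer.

Answer: 9

Derivation:
Line 1: ['high', 'voice', 'bright'] (min_width=17, slack=5)
Line 2: ['kitchen', 'bed', 'desert'] (min_width=18, slack=4)
Line 3: ['golden', 'butterfly', 'by'] (min_width=19, slack=3)
Line 4: ['garden', 'mountain'] (min_width=15, slack=7)
Line 5: ['kitchen', 'brick', 'I', 'for'] (min_width=19, slack=3)
Line 6: ['word', 'soft', 'or', 'silver'] (min_width=19, slack=3)
Line 7: ['corn', 'support', 'who'] (min_width=16, slack=6)
Line 8: ['silver', 'tired', 'glass'] (min_width=18, slack=4)
Line 9: ['early', 'memory', 'vector'] (min_width=19, slack=3)
Total lines: 9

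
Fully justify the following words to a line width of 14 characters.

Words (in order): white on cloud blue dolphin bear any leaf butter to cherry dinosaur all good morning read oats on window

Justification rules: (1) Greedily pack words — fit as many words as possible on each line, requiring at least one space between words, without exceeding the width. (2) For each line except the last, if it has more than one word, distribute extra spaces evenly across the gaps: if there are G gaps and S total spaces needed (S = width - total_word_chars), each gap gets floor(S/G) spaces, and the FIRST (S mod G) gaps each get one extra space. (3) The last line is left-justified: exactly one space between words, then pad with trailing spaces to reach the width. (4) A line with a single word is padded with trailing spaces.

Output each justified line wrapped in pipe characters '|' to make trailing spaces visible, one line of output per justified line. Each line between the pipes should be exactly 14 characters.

Line 1: ['white', 'on', 'cloud'] (min_width=14, slack=0)
Line 2: ['blue', 'dolphin'] (min_width=12, slack=2)
Line 3: ['bear', 'any', 'leaf'] (min_width=13, slack=1)
Line 4: ['butter', 'to'] (min_width=9, slack=5)
Line 5: ['cherry'] (min_width=6, slack=8)
Line 6: ['dinosaur', 'all'] (min_width=12, slack=2)
Line 7: ['good', 'morning'] (min_width=12, slack=2)
Line 8: ['read', 'oats', 'on'] (min_width=12, slack=2)
Line 9: ['window'] (min_width=6, slack=8)

Answer: |white on cloud|
|blue   dolphin|
|bear  any leaf|
|butter      to|
|cherry        |
|dinosaur   all|
|good   morning|
|read  oats  on|
|window        |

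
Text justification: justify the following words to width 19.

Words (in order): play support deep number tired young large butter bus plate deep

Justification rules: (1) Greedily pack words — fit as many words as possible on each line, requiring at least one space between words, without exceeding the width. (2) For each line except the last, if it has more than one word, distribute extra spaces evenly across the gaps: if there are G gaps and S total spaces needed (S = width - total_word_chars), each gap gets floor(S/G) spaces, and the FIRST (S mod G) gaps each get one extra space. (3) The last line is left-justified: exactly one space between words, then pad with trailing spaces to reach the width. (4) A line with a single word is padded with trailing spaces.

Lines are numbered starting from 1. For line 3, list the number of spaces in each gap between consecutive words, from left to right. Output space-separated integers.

Answer: 3 2

Derivation:
Line 1: ['play', 'support', 'deep'] (min_width=17, slack=2)
Line 2: ['number', 'tired', 'young'] (min_width=18, slack=1)
Line 3: ['large', 'butter', 'bus'] (min_width=16, slack=3)
Line 4: ['plate', 'deep'] (min_width=10, slack=9)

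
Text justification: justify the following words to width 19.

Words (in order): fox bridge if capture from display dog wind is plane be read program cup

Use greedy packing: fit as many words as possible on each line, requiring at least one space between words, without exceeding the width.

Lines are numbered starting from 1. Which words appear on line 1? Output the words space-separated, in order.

Answer: fox bridge if

Derivation:
Line 1: ['fox', 'bridge', 'if'] (min_width=13, slack=6)
Line 2: ['capture', 'from'] (min_width=12, slack=7)
Line 3: ['display', 'dog', 'wind', 'is'] (min_width=19, slack=0)
Line 4: ['plane', 'be', 'read'] (min_width=13, slack=6)
Line 5: ['program', 'cup'] (min_width=11, slack=8)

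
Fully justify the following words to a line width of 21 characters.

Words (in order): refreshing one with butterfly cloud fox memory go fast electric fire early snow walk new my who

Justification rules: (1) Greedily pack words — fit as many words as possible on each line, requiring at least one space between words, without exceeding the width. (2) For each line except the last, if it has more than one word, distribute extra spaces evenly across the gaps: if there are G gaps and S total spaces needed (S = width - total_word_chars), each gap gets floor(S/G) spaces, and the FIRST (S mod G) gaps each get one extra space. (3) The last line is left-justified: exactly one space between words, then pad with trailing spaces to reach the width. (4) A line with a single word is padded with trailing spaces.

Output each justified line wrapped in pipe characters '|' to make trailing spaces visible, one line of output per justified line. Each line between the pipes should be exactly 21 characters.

Line 1: ['refreshing', 'one', 'with'] (min_width=19, slack=2)
Line 2: ['butterfly', 'cloud', 'fox'] (min_width=19, slack=2)
Line 3: ['memory', 'go', 'fast'] (min_width=14, slack=7)
Line 4: ['electric', 'fire', 'early'] (min_width=19, slack=2)
Line 5: ['snow', 'walk', 'new', 'my', 'who'] (min_width=20, slack=1)

Answer: |refreshing  one  with|
|butterfly  cloud  fox|
|memory     go    fast|
|electric  fire  early|
|snow walk new my who |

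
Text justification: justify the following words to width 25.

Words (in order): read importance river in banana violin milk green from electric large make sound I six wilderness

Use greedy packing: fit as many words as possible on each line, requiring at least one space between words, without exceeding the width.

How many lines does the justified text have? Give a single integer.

Answer: 4

Derivation:
Line 1: ['read', 'importance', 'river', 'in'] (min_width=24, slack=1)
Line 2: ['banana', 'violin', 'milk', 'green'] (min_width=24, slack=1)
Line 3: ['from', 'electric', 'large', 'make'] (min_width=24, slack=1)
Line 4: ['sound', 'I', 'six', 'wilderness'] (min_width=22, slack=3)
Total lines: 4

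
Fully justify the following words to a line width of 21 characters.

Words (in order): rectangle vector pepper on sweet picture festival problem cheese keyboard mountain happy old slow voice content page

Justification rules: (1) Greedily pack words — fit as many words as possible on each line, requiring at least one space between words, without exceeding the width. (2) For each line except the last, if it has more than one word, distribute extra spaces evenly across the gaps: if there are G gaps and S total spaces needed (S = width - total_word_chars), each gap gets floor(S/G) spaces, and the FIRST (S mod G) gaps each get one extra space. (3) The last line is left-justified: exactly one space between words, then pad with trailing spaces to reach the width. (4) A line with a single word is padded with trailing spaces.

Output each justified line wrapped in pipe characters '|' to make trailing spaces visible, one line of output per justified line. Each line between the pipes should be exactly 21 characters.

Line 1: ['rectangle', 'vector'] (min_width=16, slack=5)
Line 2: ['pepper', 'on', 'sweet'] (min_width=15, slack=6)
Line 3: ['picture', 'festival'] (min_width=16, slack=5)
Line 4: ['problem', 'cheese'] (min_width=14, slack=7)
Line 5: ['keyboard', 'mountain'] (min_width=17, slack=4)
Line 6: ['happy', 'old', 'slow', 'voice'] (min_width=20, slack=1)
Line 7: ['content', 'page'] (min_width=12, slack=9)

Answer: |rectangle      vector|
|pepper    on    sweet|
|picture      festival|
|problem        cheese|
|keyboard     mountain|
|happy  old slow voice|
|content page         |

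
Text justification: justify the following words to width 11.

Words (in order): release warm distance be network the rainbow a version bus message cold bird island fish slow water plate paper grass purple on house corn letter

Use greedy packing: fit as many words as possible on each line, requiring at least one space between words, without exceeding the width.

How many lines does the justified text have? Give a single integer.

Line 1: ['release'] (min_width=7, slack=4)
Line 2: ['warm'] (min_width=4, slack=7)
Line 3: ['distance', 'be'] (min_width=11, slack=0)
Line 4: ['network', 'the'] (min_width=11, slack=0)
Line 5: ['rainbow', 'a'] (min_width=9, slack=2)
Line 6: ['version', 'bus'] (min_width=11, slack=0)
Line 7: ['message'] (min_width=7, slack=4)
Line 8: ['cold', 'bird'] (min_width=9, slack=2)
Line 9: ['island', 'fish'] (min_width=11, slack=0)
Line 10: ['slow', 'water'] (min_width=10, slack=1)
Line 11: ['plate', 'paper'] (min_width=11, slack=0)
Line 12: ['grass'] (min_width=5, slack=6)
Line 13: ['purple', 'on'] (min_width=9, slack=2)
Line 14: ['house', 'corn'] (min_width=10, slack=1)
Line 15: ['letter'] (min_width=6, slack=5)
Total lines: 15

Answer: 15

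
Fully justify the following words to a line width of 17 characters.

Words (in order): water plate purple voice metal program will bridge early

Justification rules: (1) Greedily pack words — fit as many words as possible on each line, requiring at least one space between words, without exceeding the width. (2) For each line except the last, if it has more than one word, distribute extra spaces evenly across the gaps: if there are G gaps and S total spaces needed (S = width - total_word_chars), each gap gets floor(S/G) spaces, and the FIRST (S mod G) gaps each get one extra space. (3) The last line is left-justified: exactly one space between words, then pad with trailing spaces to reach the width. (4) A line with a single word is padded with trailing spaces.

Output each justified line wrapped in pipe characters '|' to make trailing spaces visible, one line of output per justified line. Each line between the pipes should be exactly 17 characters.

Line 1: ['water', 'plate'] (min_width=11, slack=6)
Line 2: ['purple', 'voice'] (min_width=12, slack=5)
Line 3: ['metal', 'program'] (min_width=13, slack=4)
Line 4: ['will', 'bridge', 'early'] (min_width=17, slack=0)

Answer: |water       plate|
|purple      voice|
|metal     program|
|will bridge early|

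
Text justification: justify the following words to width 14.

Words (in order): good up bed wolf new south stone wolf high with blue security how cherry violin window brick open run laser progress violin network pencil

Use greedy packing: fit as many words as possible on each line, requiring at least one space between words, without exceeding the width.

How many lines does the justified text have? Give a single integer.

Answer: 11

Derivation:
Line 1: ['good', 'up', 'bed'] (min_width=11, slack=3)
Line 2: ['wolf', 'new', 'south'] (min_width=14, slack=0)
Line 3: ['stone', 'wolf'] (min_width=10, slack=4)
Line 4: ['high', 'with', 'blue'] (min_width=14, slack=0)
Line 5: ['security', 'how'] (min_width=12, slack=2)
Line 6: ['cherry', 'violin'] (min_width=13, slack=1)
Line 7: ['window', 'brick'] (min_width=12, slack=2)
Line 8: ['open', 'run', 'laser'] (min_width=14, slack=0)
Line 9: ['progress'] (min_width=8, slack=6)
Line 10: ['violin', 'network'] (min_width=14, slack=0)
Line 11: ['pencil'] (min_width=6, slack=8)
Total lines: 11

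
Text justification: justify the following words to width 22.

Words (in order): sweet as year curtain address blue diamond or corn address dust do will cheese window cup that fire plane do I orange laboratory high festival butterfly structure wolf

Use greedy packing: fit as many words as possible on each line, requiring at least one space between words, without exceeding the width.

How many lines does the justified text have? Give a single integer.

Line 1: ['sweet', 'as', 'year', 'curtain'] (min_width=21, slack=1)
Line 2: ['address', 'blue', 'diamond'] (min_width=20, slack=2)
Line 3: ['or', 'corn', 'address', 'dust'] (min_width=20, slack=2)
Line 4: ['do', 'will', 'cheese', 'window'] (min_width=21, slack=1)
Line 5: ['cup', 'that', 'fire', 'plane', 'do'] (min_width=22, slack=0)
Line 6: ['I', 'orange', 'laboratory'] (min_width=19, slack=3)
Line 7: ['high', 'festival'] (min_width=13, slack=9)
Line 8: ['butterfly', 'structure'] (min_width=19, slack=3)
Line 9: ['wolf'] (min_width=4, slack=18)
Total lines: 9

Answer: 9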